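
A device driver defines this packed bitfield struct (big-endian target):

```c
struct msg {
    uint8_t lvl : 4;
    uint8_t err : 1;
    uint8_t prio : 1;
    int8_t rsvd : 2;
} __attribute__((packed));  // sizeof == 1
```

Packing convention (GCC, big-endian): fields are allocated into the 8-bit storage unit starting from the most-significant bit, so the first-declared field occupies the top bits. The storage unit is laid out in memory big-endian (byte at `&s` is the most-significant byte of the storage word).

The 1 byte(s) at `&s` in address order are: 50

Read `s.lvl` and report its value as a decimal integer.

5

[0]=0x50 (big-endian) → word 0x50
lvl:4 @ bit 4 → (0x50>>4)&0xf = 0x5  ←
err:1 @ bit 3 → (0x50>>3)&0x1 = 0x0
prio:1 @ bit 2 → (0x50>>2)&0x1 = 0x0
rsvd:2 @ bit 0 → (0x50>>0)&0x3 = 0x0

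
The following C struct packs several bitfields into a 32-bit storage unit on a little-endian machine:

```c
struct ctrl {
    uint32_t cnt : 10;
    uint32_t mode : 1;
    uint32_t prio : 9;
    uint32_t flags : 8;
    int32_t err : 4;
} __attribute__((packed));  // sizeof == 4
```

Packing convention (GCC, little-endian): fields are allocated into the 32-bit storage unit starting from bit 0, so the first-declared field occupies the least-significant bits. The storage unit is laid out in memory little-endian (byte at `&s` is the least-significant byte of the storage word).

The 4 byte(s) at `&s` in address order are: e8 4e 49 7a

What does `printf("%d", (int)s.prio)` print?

297

[0]=0xe8 [1]=0x4e [2]=0x49 [3]=0x7a (little-endian) → word 0x7a494ee8
cnt:10 @ bit 0 → (0x7a494ee8>>0)&0x3ff = 0x2e8
mode:1 @ bit 10 → (0x7a494ee8>>10)&0x1 = 0x1
prio:9 @ bit 11 → (0x7a494ee8>>11)&0x1ff = 0x129  ←
flags:8 @ bit 20 → (0x7a494ee8>>20)&0xff = 0xa4
err:4 @ bit 28 → (0x7a494ee8>>28)&0xf = 0x7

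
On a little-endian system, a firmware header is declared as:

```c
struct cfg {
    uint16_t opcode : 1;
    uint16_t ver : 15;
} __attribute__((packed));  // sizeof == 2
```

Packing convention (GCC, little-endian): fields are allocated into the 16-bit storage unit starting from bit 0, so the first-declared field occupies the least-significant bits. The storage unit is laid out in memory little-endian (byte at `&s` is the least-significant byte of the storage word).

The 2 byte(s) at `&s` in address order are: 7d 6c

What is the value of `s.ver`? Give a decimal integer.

[0]=0x7d [1]=0x6c (little-endian) → word 0x6c7d
opcode [0+:1] = (word>>0) & 0x1 = 1
ver [1+:15] = (word>>1) & 0x7fff = 13886  ←

13886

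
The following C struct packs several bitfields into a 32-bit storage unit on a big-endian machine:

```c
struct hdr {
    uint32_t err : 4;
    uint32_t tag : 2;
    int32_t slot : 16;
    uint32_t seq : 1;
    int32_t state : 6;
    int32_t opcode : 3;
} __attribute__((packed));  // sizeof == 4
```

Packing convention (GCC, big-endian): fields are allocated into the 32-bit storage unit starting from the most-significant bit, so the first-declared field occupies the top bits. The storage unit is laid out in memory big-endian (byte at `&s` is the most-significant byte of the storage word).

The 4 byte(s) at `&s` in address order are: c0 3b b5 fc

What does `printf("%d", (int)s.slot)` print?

3821

[0]=0xc0 [1]=0x3b [2]=0xb5 [3]=0xfc (big-endian) → word 0xc03bb5fc
err:4 @ bit 28 → (0xc03bb5fc>>28)&0xf = 0xc
tag:2 @ bit 26 → (0xc03bb5fc>>26)&0x3 = 0x0
slot:16 @ bit 10 → (0xc03bb5fc>>10)&0xffff = 0xeed  ←
seq:1 @ bit 9 → (0xc03bb5fc>>9)&0x1 = 0x0
state:6 @ bit 3 → (0xc03bb5fc>>3)&0x3f = 0x3f
opcode:3 @ bit 0 → (0xc03bb5fc>>0)&0x7 = 0x4
slot signed 16b, MSB=0: value = 3821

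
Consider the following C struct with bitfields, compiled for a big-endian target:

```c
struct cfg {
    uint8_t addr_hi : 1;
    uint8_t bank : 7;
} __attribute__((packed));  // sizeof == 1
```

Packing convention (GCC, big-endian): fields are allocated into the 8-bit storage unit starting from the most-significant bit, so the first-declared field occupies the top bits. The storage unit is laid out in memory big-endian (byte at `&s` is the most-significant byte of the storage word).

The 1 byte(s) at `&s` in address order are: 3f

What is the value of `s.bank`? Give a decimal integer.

[0]=0x3f (big-endian) → word 0x3f
addr_hi [7+:1] = (word>>7) & 0x1 = 0
bank [0+:7] = (word>>0) & 0x7f = 63  ←

63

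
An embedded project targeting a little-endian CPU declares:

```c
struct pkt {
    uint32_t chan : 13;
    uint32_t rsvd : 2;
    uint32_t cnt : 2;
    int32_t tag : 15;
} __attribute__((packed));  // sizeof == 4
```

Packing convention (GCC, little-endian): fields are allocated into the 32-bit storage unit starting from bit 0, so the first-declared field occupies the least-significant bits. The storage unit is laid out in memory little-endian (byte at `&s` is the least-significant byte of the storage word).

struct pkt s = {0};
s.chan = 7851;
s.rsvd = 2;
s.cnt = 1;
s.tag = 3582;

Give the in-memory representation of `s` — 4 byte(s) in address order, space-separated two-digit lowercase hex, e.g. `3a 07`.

chan (13b) val=7851 bits=0x1eab at bit 0: 0x00001eab
rsvd (2b) val=2 bits=0x2 at bit 13: 0x00005eab
cnt (2b) val=1 bits=0x1 at bit 15: 0x0000deab
tag (15b) val=3582 bits=0xdfe at bit 17: 0x1bfcdeab
word = 0x1bfcdeab → little-endian bytes:
  [0]=0xab  [1]=0xde  [2]=0xfc  [3]=0x1b

ab de fc 1b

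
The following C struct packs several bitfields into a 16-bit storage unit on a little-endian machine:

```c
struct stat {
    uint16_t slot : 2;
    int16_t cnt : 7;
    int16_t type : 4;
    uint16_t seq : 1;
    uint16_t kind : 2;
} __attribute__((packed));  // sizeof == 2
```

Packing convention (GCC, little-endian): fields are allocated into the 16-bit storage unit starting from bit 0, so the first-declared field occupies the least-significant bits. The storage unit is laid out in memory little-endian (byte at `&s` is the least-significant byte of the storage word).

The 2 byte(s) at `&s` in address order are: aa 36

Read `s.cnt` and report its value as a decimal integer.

[0]=0xaa [1]=0x36 (little-endian) → word 0x36aa
slot [0+:2] = (word>>0) & 0x3 = 2
cnt [2+:7] = (word>>2) & 0x7f = 42  ←
type [9+:4] = (word>>9) & 0xf = 11
seq [13+:1] = (word>>13) & 0x1 = 1
kind [14+:2] = (word>>14) & 0x3 = 0
cnt signed 7b, MSB=0: value = 42

42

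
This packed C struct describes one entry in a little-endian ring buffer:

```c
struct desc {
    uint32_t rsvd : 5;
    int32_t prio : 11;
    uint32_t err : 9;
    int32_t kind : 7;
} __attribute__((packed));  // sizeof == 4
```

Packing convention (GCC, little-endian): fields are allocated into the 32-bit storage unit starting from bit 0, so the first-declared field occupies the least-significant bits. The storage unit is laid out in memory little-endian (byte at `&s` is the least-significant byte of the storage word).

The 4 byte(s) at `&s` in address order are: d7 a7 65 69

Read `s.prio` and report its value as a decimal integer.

-706

[0]=0xd7 [1]=0xa7 [2]=0x65 [3]=0x69 (little-endian) → word 0x6965a7d7
rsvd:5 @ bit 0 → (0x6965a7d7>>0)&0x1f = 0x17
prio:11 @ bit 5 → (0x6965a7d7>>5)&0x7ff = 0x53e  ←
err:9 @ bit 16 → (0x6965a7d7>>16)&0x1ff = 0x165
kind:7 @ bit 25 → (0x6965a7d7>>25)&0x7f = 0x34
prio signed 11b, MSB=1: 1342 - 2048 = -706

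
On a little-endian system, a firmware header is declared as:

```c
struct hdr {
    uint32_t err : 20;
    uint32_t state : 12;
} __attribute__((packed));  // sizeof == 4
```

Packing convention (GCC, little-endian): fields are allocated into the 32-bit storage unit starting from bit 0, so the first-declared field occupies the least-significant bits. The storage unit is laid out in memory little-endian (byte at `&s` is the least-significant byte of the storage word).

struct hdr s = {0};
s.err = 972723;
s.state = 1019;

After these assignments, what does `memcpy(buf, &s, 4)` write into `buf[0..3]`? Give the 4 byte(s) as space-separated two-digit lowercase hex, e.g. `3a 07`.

b3 d7 be 3f

err (20b) val=972723 bits=0xed7b3 at bit 0: 0x000ed7b3
state (12b) val=1019 bits=0x3fb at bit 20: 0x3fbed7b3
word = 0x3fbed7b3 → little-endian bytes:
  [0]=0xb3  [1]=0xd7  [2]=0xbe  [3]=0x3f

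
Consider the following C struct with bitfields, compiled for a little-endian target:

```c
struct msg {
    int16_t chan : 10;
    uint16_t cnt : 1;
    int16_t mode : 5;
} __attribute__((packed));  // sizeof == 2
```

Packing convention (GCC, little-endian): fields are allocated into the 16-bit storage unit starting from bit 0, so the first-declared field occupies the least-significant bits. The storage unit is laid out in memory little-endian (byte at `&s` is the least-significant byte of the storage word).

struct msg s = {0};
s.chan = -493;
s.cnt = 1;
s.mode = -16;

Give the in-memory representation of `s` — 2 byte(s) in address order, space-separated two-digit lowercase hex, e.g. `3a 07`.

chan:10 = -493 → 0x213 << 0 → word 0x0213
cnt:1 = 1 → 0x1 << 10 → word 0x0613
mode:5 = -16 → 0x10 << 11 → word 0x8613
word = 0x8613 → little-endian bytes:
  [0]=0x13  [1]=0x86

13 86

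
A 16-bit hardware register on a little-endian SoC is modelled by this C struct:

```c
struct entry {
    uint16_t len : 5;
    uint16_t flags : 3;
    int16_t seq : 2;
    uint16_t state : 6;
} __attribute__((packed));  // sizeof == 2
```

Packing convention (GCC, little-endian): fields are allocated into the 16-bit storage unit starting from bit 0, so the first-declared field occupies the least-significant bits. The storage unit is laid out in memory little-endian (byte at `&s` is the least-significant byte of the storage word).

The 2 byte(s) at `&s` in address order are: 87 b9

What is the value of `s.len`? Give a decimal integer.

7

[0]=0x87 [1]=0xb9 (little-endian) → word 0xb987
len [0+:5] = (word>>0) & 0x1f = 7  ←
flags [5+:3] = (word>>5) & 0x7 = 4
seq [8+:2] = (word>>8) & 0x3 = 1
state [10+:6] = (word>>10) & 0x3f = 46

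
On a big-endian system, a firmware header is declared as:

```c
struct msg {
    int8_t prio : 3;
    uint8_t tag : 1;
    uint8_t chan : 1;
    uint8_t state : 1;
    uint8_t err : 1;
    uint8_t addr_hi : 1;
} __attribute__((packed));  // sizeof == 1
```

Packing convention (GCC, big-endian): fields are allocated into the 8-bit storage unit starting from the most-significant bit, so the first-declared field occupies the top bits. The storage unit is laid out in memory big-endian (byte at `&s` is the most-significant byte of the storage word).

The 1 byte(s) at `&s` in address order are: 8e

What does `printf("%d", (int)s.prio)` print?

[0]=0x8e (big-endian) → word 0x8e
prio [5+:3] = (word>>5) & 0x7 = 4  ←
tag [4+:1] = (word>>4) & 0x1 = 0
chan [3+:1] = (word>>3) & 0x1 = 1
state [2+:1] = (word>>2) & 0x1 = 1
err [1+:1] = (word>>1) & 0x1 = 1
addr_hi [0+:1] = (word>>0) & 0x1 = 0
prio signed 3b, MSB=1: 4 - 8 = -4

-4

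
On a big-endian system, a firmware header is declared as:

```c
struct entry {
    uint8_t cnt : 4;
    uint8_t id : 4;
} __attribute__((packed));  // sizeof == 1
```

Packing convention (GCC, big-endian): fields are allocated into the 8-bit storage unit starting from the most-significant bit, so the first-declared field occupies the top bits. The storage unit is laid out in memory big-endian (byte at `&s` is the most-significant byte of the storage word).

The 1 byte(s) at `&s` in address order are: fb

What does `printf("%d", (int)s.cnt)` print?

15

[0]=0xfb (big-endian) → word 0xfb
cnt:4 @ bit 4 → (0xfb>>4)&0xf = 0xf  ←
id:4 @ bit 0 → (0xfb>>0)&0xf = 0xb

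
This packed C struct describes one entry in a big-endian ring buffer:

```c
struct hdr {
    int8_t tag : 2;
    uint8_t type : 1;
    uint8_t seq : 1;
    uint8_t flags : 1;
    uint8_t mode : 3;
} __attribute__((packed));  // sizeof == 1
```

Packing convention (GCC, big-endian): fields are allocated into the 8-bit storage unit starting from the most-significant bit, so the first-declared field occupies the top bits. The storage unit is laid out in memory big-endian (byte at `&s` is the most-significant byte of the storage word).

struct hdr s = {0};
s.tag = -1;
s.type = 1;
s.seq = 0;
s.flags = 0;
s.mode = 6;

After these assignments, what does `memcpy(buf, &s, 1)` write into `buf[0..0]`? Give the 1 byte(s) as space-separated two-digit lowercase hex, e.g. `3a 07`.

tag (2b) val=-1 bits=0x3 at bit 6: 0xc0
type (1b) val=1 bits=0x1 at bit 5: 0xe0
seq (1b) val=0 bits=0x0 at bit 4: 0xe0
flags (1b) val=0 bits=0x0 at bit 3: 0xe0
mode (3b) val=6 bits=0x6 at bit 0: 0xe6
word = 0xe6 → big-endian bytes:
  [0]=0xe6

e6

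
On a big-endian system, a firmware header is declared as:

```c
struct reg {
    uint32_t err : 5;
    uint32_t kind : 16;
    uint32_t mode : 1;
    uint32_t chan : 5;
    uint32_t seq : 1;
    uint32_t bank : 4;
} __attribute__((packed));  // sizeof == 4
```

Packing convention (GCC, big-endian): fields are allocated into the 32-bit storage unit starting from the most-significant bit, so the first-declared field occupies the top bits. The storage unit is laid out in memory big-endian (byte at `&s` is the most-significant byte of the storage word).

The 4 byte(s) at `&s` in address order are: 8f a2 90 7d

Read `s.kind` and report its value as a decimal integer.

[0]=0x8f [1]=0xa2 [2]=0x90 [3]=0x7d (big-endian) → word 0x8fa2907d
err:5 @ bit 27 → (0x8fa2907d>>27)&0x1f = 0x11
kind:16 @ bit 11 → (0x8fa2907d>>11)&0xffff = 0xf452  ←
mode:1 @ bit 10 → (0x8fa2907d>>10)&0x1 = 0x0
chan:5 @ bit 5 → (0x8fa2907d>>5)&0x1f = 0x3
seq:1 @ bit 4 → (0x8fa2907d>>4)&0x1 = 0x1
bank:4 @ bit 0 → (0x8fa2907d>>0)&0xf = 0xd

62546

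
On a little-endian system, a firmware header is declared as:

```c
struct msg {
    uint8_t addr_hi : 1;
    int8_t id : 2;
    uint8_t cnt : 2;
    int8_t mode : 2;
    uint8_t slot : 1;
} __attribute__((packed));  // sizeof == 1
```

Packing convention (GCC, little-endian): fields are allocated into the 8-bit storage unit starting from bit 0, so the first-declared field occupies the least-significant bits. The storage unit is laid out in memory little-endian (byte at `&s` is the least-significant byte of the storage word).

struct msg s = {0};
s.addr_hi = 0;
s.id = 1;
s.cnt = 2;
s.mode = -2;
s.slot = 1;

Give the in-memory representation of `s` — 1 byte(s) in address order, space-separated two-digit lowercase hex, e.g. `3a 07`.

[0+:1] addr_hi=0 & 0x1 = 0x0; word=0x00
[1+:2] id=1 & 0x3 = 0x1; word=0x02
[3+:2] cnt=2 & 0x3 = 0x2; word=0x12
[5+:2] mode=-2 & 0x3 = 0x2; word=0x52
[7+:1] slot=1 & 0x1 = 0x1; word=0xd2
word = 0xd2 → little-endian bytes:
  [0]=0xd2

d2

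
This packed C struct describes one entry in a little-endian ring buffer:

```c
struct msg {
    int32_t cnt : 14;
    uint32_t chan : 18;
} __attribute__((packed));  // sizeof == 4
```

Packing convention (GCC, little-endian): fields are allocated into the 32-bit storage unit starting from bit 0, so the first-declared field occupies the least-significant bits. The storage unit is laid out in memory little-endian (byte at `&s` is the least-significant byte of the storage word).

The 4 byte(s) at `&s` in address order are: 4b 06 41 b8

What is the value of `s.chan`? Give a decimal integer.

188676

[0]=0x4b [1]=0x06 [2]=0x41 [3]=0xb8 (little-endian) → word 0xb841064b
cnt [0+:14] = (word>>0) & 0x3fff = 1611
chan [14+:18] = (word>>14) & 0x3ffff = 188676  ←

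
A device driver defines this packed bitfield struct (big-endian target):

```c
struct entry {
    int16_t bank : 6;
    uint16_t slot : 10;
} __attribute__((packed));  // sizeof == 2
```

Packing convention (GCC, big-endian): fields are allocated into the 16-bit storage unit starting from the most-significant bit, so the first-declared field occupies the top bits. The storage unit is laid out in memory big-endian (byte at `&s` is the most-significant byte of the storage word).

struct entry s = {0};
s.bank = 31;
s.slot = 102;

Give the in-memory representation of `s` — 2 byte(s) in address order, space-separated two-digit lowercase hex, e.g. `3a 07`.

[10+:6] bank=31 & 0x3f = 0x1f; word=0x7c00
[0+:10] slot=102 & 0x3ff = 0x66; word=0x7c66
word = 0x7c66 → big-endian bytes:
  [0]=0x7c  [1]=0x66

7c 66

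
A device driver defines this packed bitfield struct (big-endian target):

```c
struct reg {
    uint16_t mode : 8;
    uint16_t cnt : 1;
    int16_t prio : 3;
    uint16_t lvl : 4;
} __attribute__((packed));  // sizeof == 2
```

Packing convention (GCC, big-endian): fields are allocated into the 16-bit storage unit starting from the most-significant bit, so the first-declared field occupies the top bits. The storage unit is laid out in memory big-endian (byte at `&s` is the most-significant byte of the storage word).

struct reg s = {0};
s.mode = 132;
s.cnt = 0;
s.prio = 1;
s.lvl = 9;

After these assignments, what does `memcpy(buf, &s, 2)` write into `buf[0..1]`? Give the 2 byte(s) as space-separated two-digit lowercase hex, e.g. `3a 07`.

[8+:8] mode=132 & 0xff = 0x84; word=0x8400
[7+:1] cnt=0 & 0x1 = 0x0; word=0x8400
[4+:3] prio=1 & 0x7 = 0x1; word=0x8410
[0+:4] lvl=9 & 0xf = 0x9; word=0x8419
word = 0x8419 → big-endian bytes:
  [0]=0x84  [1]=0x19

84 19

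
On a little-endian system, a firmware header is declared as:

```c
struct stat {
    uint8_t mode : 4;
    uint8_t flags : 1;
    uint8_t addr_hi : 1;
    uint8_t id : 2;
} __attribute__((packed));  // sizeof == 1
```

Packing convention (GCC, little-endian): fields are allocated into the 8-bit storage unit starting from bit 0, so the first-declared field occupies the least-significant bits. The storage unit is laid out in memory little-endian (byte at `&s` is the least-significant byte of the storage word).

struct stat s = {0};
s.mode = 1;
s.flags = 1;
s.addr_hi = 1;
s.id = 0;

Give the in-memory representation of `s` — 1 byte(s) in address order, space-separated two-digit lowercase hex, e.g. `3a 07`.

31

mode:4 = 1 → 0x1 << 0 → word 0x01
flags:1 = 1 → 0x1 << 4 → word 0x11
addr_hi:1 = 1 → 0x1 << 5 → word 0x31
id:2 = 0 → 0x0 << 6 → word 0x31
word = 0x31 → little-endian bytes:
  [0]=0x31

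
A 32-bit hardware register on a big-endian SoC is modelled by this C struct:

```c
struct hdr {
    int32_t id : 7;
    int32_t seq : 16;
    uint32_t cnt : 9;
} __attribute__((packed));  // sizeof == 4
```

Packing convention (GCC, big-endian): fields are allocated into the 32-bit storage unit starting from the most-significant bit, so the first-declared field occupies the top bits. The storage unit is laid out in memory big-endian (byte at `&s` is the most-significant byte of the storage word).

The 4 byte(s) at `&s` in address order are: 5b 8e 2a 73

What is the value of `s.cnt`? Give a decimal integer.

115

[0]=0x5b [1]=0x8e [2]=0x2a [3]=0x73 (big-endian) → word 0x5b8e2a73
id:7 @ bit 25 → (0x5b8e2a73>>25)&0x7f = 0x2d
seq:16 @ bit 9 → (0x5b8e2a73>>9)&0xffff = 0xc715
cnt:9 @ bit 0 → (0x5b8e2a73>>0)&0x1ff = 0x73  ←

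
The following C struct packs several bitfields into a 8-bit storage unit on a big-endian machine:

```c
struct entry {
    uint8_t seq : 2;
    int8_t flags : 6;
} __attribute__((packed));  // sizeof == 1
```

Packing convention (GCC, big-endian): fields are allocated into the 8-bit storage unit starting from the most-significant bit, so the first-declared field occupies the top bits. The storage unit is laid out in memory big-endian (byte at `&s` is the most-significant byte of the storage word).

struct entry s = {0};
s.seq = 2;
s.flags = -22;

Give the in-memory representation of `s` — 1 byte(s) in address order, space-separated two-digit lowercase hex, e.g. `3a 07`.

seq:2 = 2 → 0x2 << 6 → word 0x80
flags:6 = -22 → 0x2a << 0 → word 0xaa
word = 0xaa → big-endian bytes:
  [0]=0xaa

aa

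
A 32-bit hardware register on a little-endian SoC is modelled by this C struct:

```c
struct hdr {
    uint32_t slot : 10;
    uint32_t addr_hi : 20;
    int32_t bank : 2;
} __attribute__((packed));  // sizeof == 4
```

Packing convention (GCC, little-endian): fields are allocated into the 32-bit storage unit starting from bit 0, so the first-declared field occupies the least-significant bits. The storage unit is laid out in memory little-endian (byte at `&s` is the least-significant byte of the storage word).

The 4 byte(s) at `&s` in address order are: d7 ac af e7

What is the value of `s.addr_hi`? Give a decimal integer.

[0]=0xd7 [1]=0xac [2]=0xaf [3]=0xe7 (little-endian) → word 0xe7afacd7
slot [0+:10] = (word>>0) & 0x3ff = 215
addr_hi [10+:20] = (word>>10) & 0xfffff = 650219  ←
bank [30+:2] = (word>>30) & 0x3 = 3

650219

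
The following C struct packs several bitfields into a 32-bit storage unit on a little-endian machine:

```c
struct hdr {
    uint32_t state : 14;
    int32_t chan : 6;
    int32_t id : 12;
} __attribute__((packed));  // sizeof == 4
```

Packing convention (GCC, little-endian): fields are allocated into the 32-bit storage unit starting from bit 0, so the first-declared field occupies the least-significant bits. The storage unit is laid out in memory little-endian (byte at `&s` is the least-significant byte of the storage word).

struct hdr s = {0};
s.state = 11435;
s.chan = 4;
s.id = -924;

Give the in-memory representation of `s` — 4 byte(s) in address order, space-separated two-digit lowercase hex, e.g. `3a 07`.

state (14b) val=11435 bits=0x2cab at bit 0: 0x00002cab
chan (6b) val=4 bits=0x4 at bit 14: 0x00012cab
id (12b) val=-924 bits=0xc64 at bit 20: 0xc6412cab
word = 0xc6412cab → little-endian bytes:
  [0]=0xab  [1]=0x2c  [2]=0x41  [3]=0xc6

ab 2c 41 c6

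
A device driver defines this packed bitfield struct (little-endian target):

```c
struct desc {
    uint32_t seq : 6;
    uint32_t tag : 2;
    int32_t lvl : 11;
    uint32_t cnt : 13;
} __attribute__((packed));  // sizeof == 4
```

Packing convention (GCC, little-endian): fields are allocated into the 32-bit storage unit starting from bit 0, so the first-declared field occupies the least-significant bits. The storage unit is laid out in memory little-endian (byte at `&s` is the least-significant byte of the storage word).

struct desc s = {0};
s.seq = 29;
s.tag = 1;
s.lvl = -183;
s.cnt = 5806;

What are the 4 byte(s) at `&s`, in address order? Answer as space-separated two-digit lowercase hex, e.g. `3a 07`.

[0+:6] seq=29 & 0x3f = 0x1d; word=0x0000001d
[6+:2] tag=1 & 0x3 = 0x1; word=0x0000005d
[8+:11] lvl=-183 & 0x7ff = 0x749; word=0x0007495d
[19+:13] cnt=5806 & 0x1fff = 0x16ae; word=0xb577495d
word = 0xb577495d → little-endian bytes:
  [0]=0x5d  [1]=0x49  [2]=0x77  [3]=0xb5

5d 49 77 b5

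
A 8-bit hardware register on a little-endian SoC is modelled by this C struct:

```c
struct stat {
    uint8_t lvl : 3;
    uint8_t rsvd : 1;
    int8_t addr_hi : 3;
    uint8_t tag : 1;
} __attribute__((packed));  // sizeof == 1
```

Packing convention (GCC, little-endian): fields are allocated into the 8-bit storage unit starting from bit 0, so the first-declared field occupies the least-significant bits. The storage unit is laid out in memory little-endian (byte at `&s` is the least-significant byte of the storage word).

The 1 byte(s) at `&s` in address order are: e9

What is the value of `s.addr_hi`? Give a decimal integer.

-2

[0]=0xe9 (little-endian) → word 0xe9
lvl [0+:3] = (word>>0) & 0x7 = 1
rsvd [3+:1] = (word>>3) & 0x1 = 1
addr_hi [4+:3] = (word>>4) & 0x7 = 6  ←
tag [7+:1] = (word>>7) & 0x1 = 1
addr_hi signed 3b, MSB=1: 6 - 8 = -2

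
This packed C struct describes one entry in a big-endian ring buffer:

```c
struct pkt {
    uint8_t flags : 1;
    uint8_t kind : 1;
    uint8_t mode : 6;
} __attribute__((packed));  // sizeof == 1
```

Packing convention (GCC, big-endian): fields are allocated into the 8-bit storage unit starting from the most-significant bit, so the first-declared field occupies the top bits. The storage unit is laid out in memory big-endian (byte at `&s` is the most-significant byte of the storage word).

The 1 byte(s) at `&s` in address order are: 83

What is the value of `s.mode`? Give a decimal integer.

3

[0]=0x83 (big-endian) → word 0x83
flags [7+:1] = (word>>7) & 0x1 = 1
kind [6+:1] = (word>>6) & 0x1 = 0
mode [0+:6] = (word>>0) & 0x3f = 3  ←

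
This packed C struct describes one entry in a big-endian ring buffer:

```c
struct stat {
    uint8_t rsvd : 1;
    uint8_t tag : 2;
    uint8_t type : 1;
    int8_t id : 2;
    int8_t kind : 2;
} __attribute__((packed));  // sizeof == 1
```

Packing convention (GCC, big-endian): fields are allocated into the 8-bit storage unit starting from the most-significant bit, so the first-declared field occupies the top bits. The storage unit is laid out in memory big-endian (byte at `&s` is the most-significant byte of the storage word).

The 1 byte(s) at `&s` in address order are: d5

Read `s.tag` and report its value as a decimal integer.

[0]=0xd5 (big-endian) → word 0xd5
rsvd [7+:1] = (word>>7) & 0x1 = 1
tag [5+:2] = (word>>5) & 0x3 = 2  ←
type [4+:1] = (word>>4) & 0x1 = 1
id [2+:2] = (word>>2) & 0x3 = 1
kind [0+:2] = (word>>0) & 0x3 = 1

2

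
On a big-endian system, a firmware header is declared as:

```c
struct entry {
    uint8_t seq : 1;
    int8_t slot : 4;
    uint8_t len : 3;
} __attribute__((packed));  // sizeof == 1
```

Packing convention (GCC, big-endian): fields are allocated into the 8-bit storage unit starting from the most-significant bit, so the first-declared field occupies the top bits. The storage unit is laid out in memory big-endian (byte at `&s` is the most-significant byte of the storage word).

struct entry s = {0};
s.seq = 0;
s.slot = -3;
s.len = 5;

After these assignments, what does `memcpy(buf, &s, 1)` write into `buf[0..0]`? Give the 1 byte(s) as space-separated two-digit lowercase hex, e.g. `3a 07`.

seq (1b) val=0 bits=0x0 at bit 7: 0x00
slot (4b) val=-3 bits=0xd at bit 3: 0x68
len (3b) val=5 bits=0x5 at bit 0: 0x6d
word = 0x6d → big-endian bytes:
  [0]=0x6d

6d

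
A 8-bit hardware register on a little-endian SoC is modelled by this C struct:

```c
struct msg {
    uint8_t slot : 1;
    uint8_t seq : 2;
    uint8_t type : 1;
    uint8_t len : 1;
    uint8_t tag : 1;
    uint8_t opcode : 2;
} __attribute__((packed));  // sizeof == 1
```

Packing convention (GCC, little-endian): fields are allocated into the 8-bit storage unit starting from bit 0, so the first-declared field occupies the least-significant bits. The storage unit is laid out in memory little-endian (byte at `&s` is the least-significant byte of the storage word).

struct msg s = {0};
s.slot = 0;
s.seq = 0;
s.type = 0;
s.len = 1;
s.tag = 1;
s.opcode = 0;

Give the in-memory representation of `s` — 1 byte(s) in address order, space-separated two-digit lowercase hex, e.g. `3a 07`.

[0+:1] slot=0 & 0x1 = 0x0; word=0x00
[1+:2] seq=0 & 0x3 = 0x0; word=0x00
[3+:1] type=0 & 0x1 = 0x0; word=0x00
[4+:1] len=1 & 0x1 = 0x1; word=0x10
[5+:1] tag=1 & 0x1 = 0x1; word=0x30
[6+:2] opcode=0 & 0x3 = 0x0; word=0x30
word = 0x30 → little-endian bytes:
  [0]=0x30

30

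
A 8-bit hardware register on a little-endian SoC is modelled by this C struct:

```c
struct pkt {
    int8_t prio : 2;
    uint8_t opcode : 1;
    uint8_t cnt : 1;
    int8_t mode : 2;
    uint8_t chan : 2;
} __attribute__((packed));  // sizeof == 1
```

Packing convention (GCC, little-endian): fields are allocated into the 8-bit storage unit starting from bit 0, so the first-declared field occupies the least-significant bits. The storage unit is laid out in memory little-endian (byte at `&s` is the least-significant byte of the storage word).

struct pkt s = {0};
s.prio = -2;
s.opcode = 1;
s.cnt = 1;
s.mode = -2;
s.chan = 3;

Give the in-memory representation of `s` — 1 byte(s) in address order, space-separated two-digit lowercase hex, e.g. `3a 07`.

ee

prio (2b) val=-2 bits=0x2 at bit 0: 0x02
opcode (1b) val=1 bits=0x1 at bit 2: 0x06
cnt (1b) val=1 bits=0x1 at bit 3: 0x0e
mode (2b) val=-2 bits=0x2 at bit 4: 0x2e
chan (2b) val=3 bits=0x3 at bit 6: 0xee
word = 0xee → little-endian bytes:
  [0]=0xee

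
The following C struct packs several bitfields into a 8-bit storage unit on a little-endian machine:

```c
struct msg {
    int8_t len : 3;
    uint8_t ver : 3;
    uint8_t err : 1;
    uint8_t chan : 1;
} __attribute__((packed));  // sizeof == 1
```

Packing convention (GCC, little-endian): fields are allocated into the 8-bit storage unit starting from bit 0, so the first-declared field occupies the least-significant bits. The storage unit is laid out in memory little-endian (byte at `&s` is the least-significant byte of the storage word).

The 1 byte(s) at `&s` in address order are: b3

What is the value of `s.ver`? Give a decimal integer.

[0]=0xb3 (little-endian) → word 0xb3
len [0+:3] = (word>>0) & 0x7 = 3
ver [3+:3] = (word>>3) & 0x7 = 6  ←
err [6+:1] = (word>>6) & 0x1 = 0
chan [7+:1] = (word>>7) & 0x1 = 1

6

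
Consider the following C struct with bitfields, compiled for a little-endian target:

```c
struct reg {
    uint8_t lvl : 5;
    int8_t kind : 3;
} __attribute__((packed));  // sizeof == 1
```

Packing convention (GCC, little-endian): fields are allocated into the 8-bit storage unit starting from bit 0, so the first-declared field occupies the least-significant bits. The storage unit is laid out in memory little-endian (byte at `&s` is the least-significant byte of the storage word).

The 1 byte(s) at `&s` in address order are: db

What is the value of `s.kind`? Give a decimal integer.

-2

[0]=0xdb (little-endian) → word 0xdb
lvl:5 @ bit 0 → (0xdb>>0)&0x1f = 0x1b
kind:3 @ bit 5 → (0xdb>>5)&0x7 = 0x6  ←
kind signed 3b, MSB=1: 6 - 8 = -2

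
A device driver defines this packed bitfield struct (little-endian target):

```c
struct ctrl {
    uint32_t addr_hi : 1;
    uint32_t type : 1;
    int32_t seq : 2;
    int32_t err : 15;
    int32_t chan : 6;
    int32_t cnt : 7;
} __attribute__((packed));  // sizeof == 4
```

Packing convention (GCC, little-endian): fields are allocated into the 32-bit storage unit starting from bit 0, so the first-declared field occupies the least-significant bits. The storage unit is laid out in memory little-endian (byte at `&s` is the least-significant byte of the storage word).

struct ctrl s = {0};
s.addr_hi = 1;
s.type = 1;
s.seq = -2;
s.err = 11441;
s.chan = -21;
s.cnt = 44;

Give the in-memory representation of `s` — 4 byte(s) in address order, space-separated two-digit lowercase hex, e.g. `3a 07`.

addr_hi:1 = 1 → 0x1 << 0 → word 0x00000001
type:1 = 1 → 0x1 << 1 → word 0x00000003
seq:2 = -2 → 0x2 << 2 → word 0x0000000b
err:15 = 11441 → 0x2cb1 << 4 → word 0x0002cb1b
chan:6 = -21 → 0x2b << 19 → word 0x015acb1b
cnt:7 = 44 → 0x2c << 25 → word 0x595acb1b
word = 0x595acb1b → little-endian bytes:
  [0]=0x1b  [1]=0xcb  [2]=0x5a  [3]=0x59

1b cb 5a 59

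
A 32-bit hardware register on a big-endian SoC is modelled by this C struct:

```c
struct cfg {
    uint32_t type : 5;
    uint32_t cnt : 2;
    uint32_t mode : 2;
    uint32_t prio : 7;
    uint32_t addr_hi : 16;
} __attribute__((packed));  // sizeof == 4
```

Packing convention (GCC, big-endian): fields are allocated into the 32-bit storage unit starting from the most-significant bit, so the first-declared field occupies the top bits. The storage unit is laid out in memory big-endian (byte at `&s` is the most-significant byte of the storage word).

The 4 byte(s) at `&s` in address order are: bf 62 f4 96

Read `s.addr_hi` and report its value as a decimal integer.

[0]=0xbf [1]=0x62 [2]=0xf4 [3]=0x96 (big-endian) → word 0xbf62f496
type [27+:5] = (word>>27) & 0x1f = 23
cnt [25+:2] = (word>>25) & 0x3 = 3
mode [23+:2] = (word>>23) & 0x3 = 2
prio [16+:7] = (word>>16) & 0x7f = 98
addr_hi [0+:16] = (word>>0) & 0xffff = 62614  ←

62614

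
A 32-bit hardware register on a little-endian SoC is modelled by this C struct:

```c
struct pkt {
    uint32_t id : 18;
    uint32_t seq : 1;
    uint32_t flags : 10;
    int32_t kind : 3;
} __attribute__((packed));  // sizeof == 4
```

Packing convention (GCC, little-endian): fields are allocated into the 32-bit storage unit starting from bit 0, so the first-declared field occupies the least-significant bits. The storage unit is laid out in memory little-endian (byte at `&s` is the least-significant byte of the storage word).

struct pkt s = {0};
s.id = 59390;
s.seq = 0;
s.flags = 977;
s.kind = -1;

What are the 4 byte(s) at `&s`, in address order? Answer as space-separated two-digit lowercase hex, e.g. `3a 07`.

fe e7 88 fe

[0+:18] id=59390 & 0x3ffff = 0xe7fe; word=0x0000e7fe
[18+:1] seq=0 & 0x1 = 0x0; word=0x0000e7fe
[19+:10] flags=977 & 0x3ff = 0x3d1; word=0x1e88e7fe
[29+:3] kind=-1 & 0x7 = 0x7; word=0xfe88e7fe
word = 0xfe88e7fe → little-endian bytes:
  [0]=0xfe  [1]=0xe7  [2]=0x88  [3]=0xfe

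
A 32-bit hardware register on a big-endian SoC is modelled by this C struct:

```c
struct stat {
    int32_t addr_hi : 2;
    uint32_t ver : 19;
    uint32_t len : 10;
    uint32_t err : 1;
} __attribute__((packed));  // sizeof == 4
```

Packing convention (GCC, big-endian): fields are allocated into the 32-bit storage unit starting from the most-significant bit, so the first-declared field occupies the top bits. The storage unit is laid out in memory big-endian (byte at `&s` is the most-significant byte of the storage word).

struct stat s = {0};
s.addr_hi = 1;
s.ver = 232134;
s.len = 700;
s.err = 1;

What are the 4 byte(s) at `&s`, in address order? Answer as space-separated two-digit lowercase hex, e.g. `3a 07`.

[30+:2] addr_hi=1 & 0x3 = 0x1; word=0x40000000
[11+:19] ver=232134 & 0x7ffff = 0x38ac6; word=0x5c563000
[1+:10] len=700 & 0x3ff = 0x2bc; word=0x5c563578
[0+:1] err=1 & 0x1 = 0x1; word=0x5c563579
word = 0x5c563579 → big-endian bytes:
  [0]=0x5c  [1]=0x56  [2]=0x35  [3]=0x79

5c 56 35 79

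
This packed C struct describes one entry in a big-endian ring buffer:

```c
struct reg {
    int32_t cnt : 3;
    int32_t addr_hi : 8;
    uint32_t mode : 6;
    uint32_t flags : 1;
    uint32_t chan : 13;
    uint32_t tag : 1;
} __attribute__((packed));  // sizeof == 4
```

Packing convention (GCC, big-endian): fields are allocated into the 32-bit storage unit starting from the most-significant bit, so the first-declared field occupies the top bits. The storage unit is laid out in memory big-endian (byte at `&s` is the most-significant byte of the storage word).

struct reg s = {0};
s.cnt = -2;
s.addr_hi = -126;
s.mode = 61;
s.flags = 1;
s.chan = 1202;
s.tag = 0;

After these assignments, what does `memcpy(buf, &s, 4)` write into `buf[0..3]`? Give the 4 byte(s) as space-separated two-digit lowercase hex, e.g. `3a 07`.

cnt (3b) val=-2 bits=0x6 at bit 29: 0xc0000000
addr_hi (8b) val=-126 bits=0x82 at bit 21: 0xd0400000
mode (6b) val=61 bits=0x3d at bit 15: 0xd05e8000
flags (1b) val=1 bits=0x1 at bit 14: 0xd05ec000
chan (13b) val=1202 bits=0x4b2 at bit 1: 0xd05ec964
tag (1b) val=0 bits=0x0 at bit 0: 0xd05ec964
word = 0xd05ec964 → big-endian bytes:
  [0]=0xd0  [1]=0x5e  [2]=0xc9  [3]=0x64

d0 5e c9 64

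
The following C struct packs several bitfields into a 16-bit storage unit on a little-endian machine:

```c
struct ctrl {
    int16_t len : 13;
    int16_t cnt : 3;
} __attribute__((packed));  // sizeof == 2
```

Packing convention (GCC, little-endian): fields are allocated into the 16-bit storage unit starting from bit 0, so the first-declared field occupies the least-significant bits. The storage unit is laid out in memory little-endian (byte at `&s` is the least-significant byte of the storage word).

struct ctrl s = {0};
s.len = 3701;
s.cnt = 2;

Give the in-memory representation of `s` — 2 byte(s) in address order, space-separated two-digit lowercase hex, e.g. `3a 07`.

len:13 = 3701 → 0xe75 << 0 → word 0x0e75
cnt:3 = 2 → 0x2 << 13 → word 0x4e75
word = 0x4e75 → little-endian bytes:
  [0]=0x75  [1]=0x4e

75 4e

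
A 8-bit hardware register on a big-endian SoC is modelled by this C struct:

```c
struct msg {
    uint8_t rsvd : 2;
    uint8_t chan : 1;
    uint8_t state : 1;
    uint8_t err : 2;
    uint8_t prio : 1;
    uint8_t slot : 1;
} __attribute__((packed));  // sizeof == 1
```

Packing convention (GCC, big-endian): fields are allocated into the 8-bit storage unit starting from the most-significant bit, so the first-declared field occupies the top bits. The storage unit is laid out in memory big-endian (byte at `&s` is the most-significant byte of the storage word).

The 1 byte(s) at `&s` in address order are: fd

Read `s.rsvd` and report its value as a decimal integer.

3

[0]=0xfd (big-endian) → word 0xfd
rsvd:2 @ bit 6 → (0xfd>>6)&0x3 = 0x3  ←
chan:1 @ bit 5 → (0xfd>>5)&0x1 = 0x1
state:1 @ bit 4 → (0xfd>>4)&0x1 = 0x1
err:2 @ bit 2 → (0xfd>>2)&0x3 = 0x3
prio:1 @ bit 1 → (0xfd>>1)&0x1 = 0x0
slot:1 @ bit 0 → (0xfd>>0)&0x1 = 0x1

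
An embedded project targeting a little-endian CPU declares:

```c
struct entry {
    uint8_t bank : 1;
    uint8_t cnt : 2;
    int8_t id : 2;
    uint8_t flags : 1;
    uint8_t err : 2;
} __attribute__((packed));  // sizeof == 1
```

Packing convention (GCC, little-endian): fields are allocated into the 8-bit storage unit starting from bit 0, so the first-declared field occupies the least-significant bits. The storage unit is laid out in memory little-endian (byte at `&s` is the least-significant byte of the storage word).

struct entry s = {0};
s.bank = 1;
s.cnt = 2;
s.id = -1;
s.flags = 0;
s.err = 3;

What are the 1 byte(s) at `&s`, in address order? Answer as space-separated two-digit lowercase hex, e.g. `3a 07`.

[0+:1] bank=1 & 0x1 = 0x1; word=0x01
[1+:2] cnt=2 & 0x3 = 0x2; word=0x05
[3+:2] id=-1 & 0x3 = 0x3; word=0x1d
[5+:1] flags=0 & 0x1 = 0x0; word=0x1d
[6+:2] err=3 & 0x3 = 0x3; word=0xdd
word = 0xdd → little-endian bytes:
  [0]=0xdd

dd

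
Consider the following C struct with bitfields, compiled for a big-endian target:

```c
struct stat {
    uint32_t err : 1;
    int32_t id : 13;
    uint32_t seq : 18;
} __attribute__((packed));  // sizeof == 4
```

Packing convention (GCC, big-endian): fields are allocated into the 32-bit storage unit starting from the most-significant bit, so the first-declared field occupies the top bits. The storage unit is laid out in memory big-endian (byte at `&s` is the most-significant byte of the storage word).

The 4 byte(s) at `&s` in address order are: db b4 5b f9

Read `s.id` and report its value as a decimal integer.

-2323

[0]=0xdb [1]=0xb4 [2]=0x5b [3]=0xf9 (big-endian) → word 0xdbb45bf9
err:1 @ bit 31 → (0xdbb45bf9>>31)&0x1 = 0x1
id:13 @ bit 18 → (0xdbb45bf9>>18)&0x1fff = 0x16ed  ←
seq:18 @ bit 0 → (0xdbb45bf9>>0)&0x3ffff = 0x5bf9
id signed 13b, MSB=1: 5869 - 8192 = -2323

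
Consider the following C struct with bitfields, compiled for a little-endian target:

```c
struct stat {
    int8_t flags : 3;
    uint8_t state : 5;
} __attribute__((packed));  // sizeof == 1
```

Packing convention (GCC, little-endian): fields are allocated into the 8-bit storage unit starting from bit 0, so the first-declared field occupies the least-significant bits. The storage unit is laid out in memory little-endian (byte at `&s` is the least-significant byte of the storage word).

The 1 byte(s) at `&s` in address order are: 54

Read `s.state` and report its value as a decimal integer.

10

[0]=0x54 (little-endian) → word 0x54
flags [0+:3] = (word>>0) & 0x7 = 4
state [3+:5] = (word>>3) & 0x1f = 10  ←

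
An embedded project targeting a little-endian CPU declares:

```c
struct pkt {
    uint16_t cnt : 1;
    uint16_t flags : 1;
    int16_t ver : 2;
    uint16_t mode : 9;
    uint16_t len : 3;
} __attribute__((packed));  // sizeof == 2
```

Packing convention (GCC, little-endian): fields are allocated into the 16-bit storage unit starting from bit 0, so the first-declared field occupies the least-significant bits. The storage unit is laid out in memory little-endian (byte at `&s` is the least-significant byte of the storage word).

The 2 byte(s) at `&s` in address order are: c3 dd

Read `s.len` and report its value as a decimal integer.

[0]=0xc3 [1]=0xdd (little-endian) → word 0xddc3
cnt [0+:1] = (word>>0) & 0x1 = 1
flags [1+:1] = (word>>1) & 0x1 = 1
ver [2+:2] = (word>>2) & 0x3 = 0
mode [4+:9] = (word>>4) & 0x1ff = 476
len [13+:3] = (word>>13) & 0x7 = 6  ←

6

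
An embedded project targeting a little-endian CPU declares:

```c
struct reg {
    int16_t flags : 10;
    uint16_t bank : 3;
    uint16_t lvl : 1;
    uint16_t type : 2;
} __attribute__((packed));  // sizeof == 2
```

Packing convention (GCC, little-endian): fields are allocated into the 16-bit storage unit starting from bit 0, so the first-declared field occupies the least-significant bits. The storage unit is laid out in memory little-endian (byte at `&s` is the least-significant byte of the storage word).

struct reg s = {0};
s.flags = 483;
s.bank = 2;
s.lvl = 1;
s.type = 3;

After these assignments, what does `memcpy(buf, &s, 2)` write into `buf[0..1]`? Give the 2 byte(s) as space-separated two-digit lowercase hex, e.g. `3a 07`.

e3 e9

flags (10b) val=483 bits=0x1e3 at bit 0: 0x01e3
bank (3b) val=2 bits=0x2 at bit 10: 0x09e3
lvl (1b) val=1 bits=0x1 at bit 13: 0x29e3
type (2b) val=3 bits=0x3 at bit 14: 0xe9e3
word = 0xe9e3 → little-endian bytes:
  [0]=0xe3  [1]=0xe9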